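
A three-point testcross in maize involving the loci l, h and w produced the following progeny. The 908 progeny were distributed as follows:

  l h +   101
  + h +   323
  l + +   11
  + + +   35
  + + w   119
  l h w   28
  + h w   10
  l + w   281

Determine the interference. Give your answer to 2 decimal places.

0.06

The two most frequent reciprocal classes, + h + and l + w, are the parental types, so the F1 was + h + / l + w.
The two rarest classes, + h w and l + +, are the double crossovers. Comparing them with the parentals, only the w allele has switched, so w is the middle locus and the order is l – w – h.
l–w: (220 + 21)/908 = 0.2654; w–h: (63 + 21)/908 = 0.0925.
Expected DCO frequency = 0.2654 × 0.0925 ≈ 0.02455; observed = 21/908 ≈ 0.02313.
Coefficient of coincidence = 0.02313/0.02455 ≈ 0.94; interference = 1 − 0.94 = 0.06.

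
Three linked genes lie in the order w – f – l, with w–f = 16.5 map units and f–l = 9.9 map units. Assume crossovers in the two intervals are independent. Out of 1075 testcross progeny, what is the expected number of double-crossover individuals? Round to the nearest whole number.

Map distances give recombination frequencies of 0.165 and 0.099 for the two intervals.
With no interference, expected double-crossover frequency = 0.165 × 0.099 = 0.01634.
Expected number = 0.01634 × 1075 = 17.56 ≈ 18.

18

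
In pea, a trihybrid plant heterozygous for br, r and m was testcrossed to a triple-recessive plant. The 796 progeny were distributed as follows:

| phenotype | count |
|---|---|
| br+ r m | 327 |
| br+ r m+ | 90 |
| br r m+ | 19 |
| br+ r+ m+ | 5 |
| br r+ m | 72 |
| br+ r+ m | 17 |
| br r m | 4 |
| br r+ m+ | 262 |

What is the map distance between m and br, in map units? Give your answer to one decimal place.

The two most frequent reciprocal classes, br r+ m+ and br+ r m, are the parental types, so the F1 was br r+ m+ / br+ r m.
The two rarest classes, br+ r+ m+ and br r m, are the double crossovers. Comparing them with the parentals, only the br allele has switched, so br is the middle locus and the order is r – br – m.
Crossovers in the br–m interval produce the single-crossover classes br r+ m and br+ r m+ (72 + 90 = 162) plus the double crossovers (9).
RF(br–m) = (162 + 9) / 796 = 171/796 = 0.2148 → 21.5 map units.

21.5 map units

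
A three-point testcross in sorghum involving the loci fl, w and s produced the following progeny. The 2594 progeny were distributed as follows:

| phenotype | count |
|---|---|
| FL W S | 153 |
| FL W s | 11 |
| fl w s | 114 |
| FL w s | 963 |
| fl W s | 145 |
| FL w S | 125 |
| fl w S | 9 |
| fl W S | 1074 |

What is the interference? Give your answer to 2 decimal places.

The two most frequent reciprocal classes, FL w s and fl W S, are the parental types, so the F1 was FL w s / fl W S.
The two rarest classes, FL W s and fl w S, are the double crossovers. Comparing them with the parentals, only the w allele has switched, so w is the middle locus and the order is s – w – fl.
s–w: (270 + 20)/2594 = 0.1118; w–fl: (267 + 20)/2594 = 0.1106.
Expected DCO frequency = 0.1118 × 0.1106 ≈ 0.01237; observed = 20/2594 ≈ 0.00771.
Coefficient of coincidence = 0.00771/0.01237 ≈ 0.62; interference = 1 − 0.62 = 0.38.

0.38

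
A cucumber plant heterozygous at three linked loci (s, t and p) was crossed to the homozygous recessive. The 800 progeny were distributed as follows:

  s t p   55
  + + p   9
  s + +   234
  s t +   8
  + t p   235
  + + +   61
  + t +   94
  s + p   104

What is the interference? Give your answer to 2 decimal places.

The two most frequent reciprocal classes, + t p and s + +, are the parental types, so the F1 was + t p / s + +.
The two rarest classes, + + p and s t +, are the double crossovers. Comparing them with the parentals, only the t allele has switched, so t is the middle locus and the order is s – t – p.
s–t: (116 + 17)/800 = 0.1663; t–p: (198 + 17)/800 = 0.2687.
Expected DCO frequency = 0.1663 × 0.2687 ≈ 0.04468; observed = 17/800 ≈ 0.02125.
Coefficient of coincidence = 0.02125/0.04468 ≈ 0.48; interference = 1 − 0.48 = 0.52.

0.52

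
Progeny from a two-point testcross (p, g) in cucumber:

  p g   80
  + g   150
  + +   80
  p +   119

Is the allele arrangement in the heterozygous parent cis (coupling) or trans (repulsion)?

trans

The two most frequent classes are + g (150) and p + (119); these are the parental (non-recombinant) types.
So the F1 carried + g on one chromosome and p + on the other — the recessive alleles are on opposite chromosomes (trans / repulsion).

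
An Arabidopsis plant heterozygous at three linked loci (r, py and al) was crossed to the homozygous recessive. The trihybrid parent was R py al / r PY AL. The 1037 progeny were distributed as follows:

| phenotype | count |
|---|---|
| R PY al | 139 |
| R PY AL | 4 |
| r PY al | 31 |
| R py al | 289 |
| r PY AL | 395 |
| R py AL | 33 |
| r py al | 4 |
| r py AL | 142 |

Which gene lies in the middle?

The two rarest classes, r py al and R PY AL, are the double crossovers. Comparing them with the parentals, only the r allele has switched, so r is the middle locus and the order is al – r – py.

r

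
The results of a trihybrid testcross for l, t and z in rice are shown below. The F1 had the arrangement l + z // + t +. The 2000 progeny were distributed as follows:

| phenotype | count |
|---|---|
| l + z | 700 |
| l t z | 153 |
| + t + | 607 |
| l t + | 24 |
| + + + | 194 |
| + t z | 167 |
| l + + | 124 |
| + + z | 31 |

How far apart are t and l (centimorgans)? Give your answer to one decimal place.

20.1 centimorgans

The two rarest classes, + + z and l t +, are the double crossovers. Comparing them with the parentals, only the l allele has switched, so l is the middle locus and the order is t – l – z.
Crossovers in the t–l interval produce the single-crossover classes l t z and + + + (153 + 194 = 347) plus the double crossovers (55).
RF(t–l) = (347 + 55) / 2000 = 402/2000 = 0.2010 → 20.1 centimorgans.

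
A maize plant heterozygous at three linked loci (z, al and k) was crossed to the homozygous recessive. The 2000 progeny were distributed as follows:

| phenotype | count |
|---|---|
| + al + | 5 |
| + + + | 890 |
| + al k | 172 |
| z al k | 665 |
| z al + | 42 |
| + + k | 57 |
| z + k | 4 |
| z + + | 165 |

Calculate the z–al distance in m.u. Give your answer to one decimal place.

17.3 m.u.

The two most frequent reciprocal classes, z al k and + + +, are the parental types, so the F1 was z al k / + + +.
The two rarest classes, z + k and + al +, are the double crossovers. Comparing them with the parentals, only the al allele has switched, so al is the middle locus and the order is k – al – z.
Crossovers in the al–z interval produce the single-crossover classes + al k and z + + (172 + 165 = 337) plus the double crossovers (9).
RF(al–z) = (337 + 9) / 2000 = 346/2000 = 0.1730 → 17.3 m.u.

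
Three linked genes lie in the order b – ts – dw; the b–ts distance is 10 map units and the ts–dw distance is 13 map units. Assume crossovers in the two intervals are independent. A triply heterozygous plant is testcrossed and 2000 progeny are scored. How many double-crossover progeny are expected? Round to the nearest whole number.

26

Map distances give recombination frequencies of 0.100 and 0.130 for the two intervals.
With no interference, expected double-crossover frequency = 0.100 × 0.130 = 0.01300.
Expected number = 0.01300 × 2000 = 26.00 ≈ 26.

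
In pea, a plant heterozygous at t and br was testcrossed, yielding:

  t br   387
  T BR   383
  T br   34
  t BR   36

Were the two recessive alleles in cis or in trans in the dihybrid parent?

cis

The two most frequent classes are T BR (383) and t br (387); these are the parental (non-recombinant) types.
So the F1 carried T BR on one chromosome and t br on the other — the recessive alleles are on the same chromosome (cis / coupling).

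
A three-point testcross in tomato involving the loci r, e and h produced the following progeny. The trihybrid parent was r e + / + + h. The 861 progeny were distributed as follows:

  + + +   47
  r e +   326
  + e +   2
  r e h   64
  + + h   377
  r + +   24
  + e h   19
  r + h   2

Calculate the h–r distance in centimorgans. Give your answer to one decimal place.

The two rarest classes, + e + and r + h, are the double crossovers. Comparing them with the parentals, only the r allele has switched, so r is the middle locus and the order is e – r – h.
Crossovers in the r–h interval produce the single-crossover classes r e h and + + + (64 + 47 = 111) plus the double crossovers (4).
RF(r–h) = (111 + 4) / 861 = 115/861 = 0.1336 → 13.4 centimorgans.

13.4 centimorgans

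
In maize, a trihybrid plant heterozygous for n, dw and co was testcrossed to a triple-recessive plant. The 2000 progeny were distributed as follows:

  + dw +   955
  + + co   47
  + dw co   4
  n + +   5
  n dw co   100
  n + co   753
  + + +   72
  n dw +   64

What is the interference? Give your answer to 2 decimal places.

0.17

The two most frequent reciprocal classes, n + co and + dw +, are the parental types, so the F1 was n + co / + dw +.
The two rarest classes, n + + and + dw co, are the double crossovers. Comparing them with the parentals, only the co allele has switched, so co is the middle locus and the order is n – co – dw.
n–co: (111 + 9)/2000 = 0.0600; co–dw: (172 + 9)/2000 = 0.0905.
Expected DCO frequency = 0.0600 × 0.0905 ≈ 0.00543; observed = 9/2000 ≈ 0.00450.
Coefficient of coincidence = 0.00450/0.00543 ≈ 0.83; interference = 1 − 0.83 = 0.17.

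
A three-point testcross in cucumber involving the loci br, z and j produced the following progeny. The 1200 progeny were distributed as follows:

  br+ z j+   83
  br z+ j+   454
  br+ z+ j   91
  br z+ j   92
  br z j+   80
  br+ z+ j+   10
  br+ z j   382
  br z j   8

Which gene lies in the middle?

br

The two most frequent reciprocal classes, br z+ j+ and br+ z j, are the parental types, so the F1 was br z+ j+ / br+ z j.
The two rarest classes, br+ z+ j+ and br z j, are the double crossovers. Comparing them with the parentals, only the br allele has switched, so br is the middle locus and the order is z – br – j.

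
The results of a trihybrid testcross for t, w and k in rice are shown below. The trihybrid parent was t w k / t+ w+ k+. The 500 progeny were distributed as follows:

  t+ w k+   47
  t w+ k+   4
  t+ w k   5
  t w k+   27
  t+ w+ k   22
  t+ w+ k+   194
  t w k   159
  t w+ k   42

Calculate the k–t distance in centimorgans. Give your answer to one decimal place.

11.6 centimorgans

The two rarest classes, t+ w k and t w+ k+, are the double crossovers. Comparing them with the parentals, only the t allele has switched, so t is the middle locus and the order is k – t – w.
Crossovers in the k–t interval produce the single-crossover classes t w k+ and t+ w+ k (27 + 22 = 49) plus the double crossovers (9).
RF(k–t) = (49 + 9) / 500 = 58/500 = 0.1160 → 11.6 centimorgans.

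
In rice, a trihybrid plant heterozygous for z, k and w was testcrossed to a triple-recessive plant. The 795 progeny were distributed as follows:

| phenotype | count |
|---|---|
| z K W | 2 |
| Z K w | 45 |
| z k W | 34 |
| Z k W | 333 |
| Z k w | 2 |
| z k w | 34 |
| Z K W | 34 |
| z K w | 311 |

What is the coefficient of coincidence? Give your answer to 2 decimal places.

The two most frequent reciprocal classes, z K w and Z k W, are the parental types, so the F1 was z K w / Z k W.
The two rarest classes, z K W and Z k w, are the double crossovers. Comparing them with the parentals, only the w allele has switched, so w is the middle locus and the order is k – w – z.
k–w: (68 + 4)/795 = 0.0906; w–z: (79 + 4)/795 = 0.1044.
Expected DCO frequency = 0.0906 × 0.1044 ≈ 0.00946; observed = 4/795 ≈ 0.00503.
Coefficient of coincidence = 0.00503/0.00946 ≈ 0.53.

0.53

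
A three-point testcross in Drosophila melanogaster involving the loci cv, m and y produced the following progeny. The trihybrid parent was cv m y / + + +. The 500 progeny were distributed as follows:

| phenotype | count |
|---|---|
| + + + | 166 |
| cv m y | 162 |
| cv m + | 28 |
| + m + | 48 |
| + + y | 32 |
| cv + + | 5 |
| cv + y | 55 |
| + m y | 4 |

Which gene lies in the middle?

The two rarest classes, + m y and cv + +, are the double crossovers. Comparing them with the parentals, only the cv allele has switched, so cv is the middle locus and the order is m – cv – y.

cv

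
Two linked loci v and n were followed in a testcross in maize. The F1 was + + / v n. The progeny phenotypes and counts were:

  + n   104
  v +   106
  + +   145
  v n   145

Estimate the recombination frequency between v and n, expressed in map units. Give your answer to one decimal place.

The recombinant classes are + n and v +: 104 + 106 = 210.
Recombination frequency = 210/500 = 0.4200 ≈ 42.0%, i.e. 42.0 map units.

42.0 map units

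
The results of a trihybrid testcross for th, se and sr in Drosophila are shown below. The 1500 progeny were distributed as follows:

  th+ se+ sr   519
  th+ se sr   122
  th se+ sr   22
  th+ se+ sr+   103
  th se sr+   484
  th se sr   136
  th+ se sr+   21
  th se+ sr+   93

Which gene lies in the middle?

The two most frequent reciprocal classes, th se sr+ and th+ se+ sr, are the parental types, so the F1 was th se sr+ / th+ se+ sr.
The two rarest classes, th+ se sr+ and th se+ sr, are the double crossovers. Comparing them with the parentals, only the th allele has switched, so th is the middle locus and the order is sr – th – se.

th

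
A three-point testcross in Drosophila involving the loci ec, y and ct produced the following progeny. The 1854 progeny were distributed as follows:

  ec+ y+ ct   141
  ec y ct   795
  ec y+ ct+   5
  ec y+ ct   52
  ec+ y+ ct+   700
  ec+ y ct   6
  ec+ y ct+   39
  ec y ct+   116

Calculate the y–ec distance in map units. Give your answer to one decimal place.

The two most frequent reciprocal classes, ec+ y+ ct+ and ec y ct, are the parental types, so the F1 was ec+ y+ ct+ / ec y ct.
The two rarest classes, ec y+ ct+ and ec+ y ct, are the double crossovers. Comparing them with the parentals, only the ec allele has switched, so ec is the middle locus and the order is y – ec – ct.
Crossovers in the y–ec interval produce the single-crossover classes ec+ y ct+ and ec y+ ct (39 + 52 = 91) plus the double crossovers (11).
RF(y–ec) = (91 + 11) / 1854 = 102/1854 = 0.0550 → 5.5 map units.

5.5 map units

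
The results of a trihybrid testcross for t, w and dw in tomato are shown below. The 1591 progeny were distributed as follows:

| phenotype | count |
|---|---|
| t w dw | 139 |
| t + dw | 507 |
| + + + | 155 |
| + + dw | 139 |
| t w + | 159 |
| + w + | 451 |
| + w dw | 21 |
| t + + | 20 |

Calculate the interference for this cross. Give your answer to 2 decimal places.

0.43

The two most frequent reciprocal classes, + w + and t + dw, are the parental types, so the F1 was + w + / t + dw.
The two rarest classes, + w dw and t + +, are the double crossovers. Comparing them with the parentals, only the dw allele has switched, so dw is the middle locus and the order is w – dw – t.
w–dw: (294 + 41)/1591 = 0.2106; dw–t: (298 + 41)/1591 = 0.2131.
Expected DCO frequency = 0.2106 × 0.2131 ≈ 0.04488; observed = 41/1591 ≈ 0.02577.
Coefficient of coincidence = 0.02577/0.04488 ≈ 0.57; interference = 1 − 0.57 = 0.43.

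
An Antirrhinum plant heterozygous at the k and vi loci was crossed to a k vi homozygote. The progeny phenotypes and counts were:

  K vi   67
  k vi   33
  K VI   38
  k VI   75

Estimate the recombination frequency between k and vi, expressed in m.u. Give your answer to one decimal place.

The two most frequent classes, K vi (67) and k VI (75), are the parental types, so the F1 was K vi / k VI.
The recombinant classes are K VI and k vi: 38 + 33 = 71.
Recombination frequency = 71/213 = 0.3333 ≈ 33.3%, i.e. 33.3 m.u.

33.3 m.u.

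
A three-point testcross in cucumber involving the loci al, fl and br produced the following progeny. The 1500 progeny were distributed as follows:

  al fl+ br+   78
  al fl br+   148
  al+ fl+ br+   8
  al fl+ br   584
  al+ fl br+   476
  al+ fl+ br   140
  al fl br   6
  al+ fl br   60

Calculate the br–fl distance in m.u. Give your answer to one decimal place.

The two most frequent reciprocal classes, al fl+ br and al+ fl br+, are the parental types, so the F1 was al fl+ br / al+ fl br+.
The two rarest classes, al fl br and al+ fl+ br+, are the double crossovers. Comparing them with the parentals, only the fl allele has switched, so fl is the middle locus and the order is al – fl – br.
Crossovers in the fl–br interval produce the single-crossover classes al fl+ br+ and al+ fl br (78 + 60 = 138) plus the double crossovers (14).
RF(fl–br) = (138 + 14) / 1500 = 152/1500 = 0.1013 → 10.1 m.u.

10.1 m.u.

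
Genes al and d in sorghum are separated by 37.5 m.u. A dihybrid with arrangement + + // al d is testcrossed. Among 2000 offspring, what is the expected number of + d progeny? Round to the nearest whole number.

375

A map distance of 37.5 m.u. corresponds to a recombination frequency of 0.375.
The F1 is + + / al d, so + d is a recombinant gamete class with expected frequency r/2 = 0.375/2 = 0.1875.
Expected number = 0.1875 × 2000 = 375.00 ≈ 375.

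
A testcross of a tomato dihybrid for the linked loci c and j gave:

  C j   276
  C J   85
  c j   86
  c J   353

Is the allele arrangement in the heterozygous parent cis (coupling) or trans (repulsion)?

trans

The two most frequent classes are C j (276) and c J (353); these are the parental (non-recombinant) types.
So the F1 carried C j on one chromosome and c J on the other — the recessive alleles are on opposite chromosomes (trans / repulsion).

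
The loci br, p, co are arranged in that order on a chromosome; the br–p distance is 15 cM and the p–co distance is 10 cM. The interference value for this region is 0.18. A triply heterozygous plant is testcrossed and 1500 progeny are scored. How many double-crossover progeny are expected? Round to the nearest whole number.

18

Map distances give recombination frequencies of 0.150 and 0.100 for the two intervals.
With interference 0.18 (so coincidence = 0.82), expected double-crossover frequency = 0.150 × 0.100 × 0.82 = 0.01230.
Expected number = 0.01230 × 1500 = 18.45 ≈ 18.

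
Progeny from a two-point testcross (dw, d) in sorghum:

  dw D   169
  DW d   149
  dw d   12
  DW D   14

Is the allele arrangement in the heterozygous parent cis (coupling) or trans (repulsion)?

The two most frequent classes are DW d (149) and dw D (169); these are the parental (non-recombinant) types.
So the F1 carried DW d on one chromosome and dw D on the other — the recessive alleles are on opposite chromosomes (trans / repulsion).

trans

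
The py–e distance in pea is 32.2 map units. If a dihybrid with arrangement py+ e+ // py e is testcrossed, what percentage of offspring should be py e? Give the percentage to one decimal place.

A map distance of 32.2 map units corresponds to a recombination frequency of 0.322.
The F1 is py+ e+ / py e, so py e is a parental gamete class with expected frequency (1 − r)/2 = 0.678/2 = 0.3390.
That is 0.3390 = 33.9% of the progeny.

33.9%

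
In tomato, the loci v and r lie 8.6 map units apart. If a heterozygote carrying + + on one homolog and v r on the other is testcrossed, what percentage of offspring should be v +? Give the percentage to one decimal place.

4.3%

A map distance of 8.6 map units corresponds to a recombination frequency of 0.086.
The F1 is + + / v r, so v + is a recombinant gamete class with expected frequency r/2 = 0.086/2 = 0.0430.
That is 0.0430 = 4.3% of the progeny.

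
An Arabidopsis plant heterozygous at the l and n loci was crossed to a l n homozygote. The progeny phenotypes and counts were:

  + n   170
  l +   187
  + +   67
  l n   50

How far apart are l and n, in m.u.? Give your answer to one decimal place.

The two most frequent classes, + n (170) and l + (187), are the parental types, so the F1 was + n / l +.
The recombinant classes are + + and l n: 67 + 50 = 117.
Recombination frequency = 117/474 = 0.2468 ≈ 24.7%, i.e. 24.7 m.u.

24.7 m.u.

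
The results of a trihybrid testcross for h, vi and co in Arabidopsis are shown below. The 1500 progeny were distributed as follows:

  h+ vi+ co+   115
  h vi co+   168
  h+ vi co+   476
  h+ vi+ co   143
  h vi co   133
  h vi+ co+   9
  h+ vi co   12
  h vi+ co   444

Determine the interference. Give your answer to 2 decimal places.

0.65

The two most frequent reciprocal classes, h vi+ co and h+ vi co+, are the parental types, so the F1 was h vi+ co / h+ vi co+.
The two rarest classes, h vi+ co+ and h+ vi co, are the double crossovers. Comparing them with the parentals, only the co allele has switched, so co is the middle locus and the order is h – co – vi.
h–co: (311 + 21)/1500 = 0.2213; co–vi: (248 + 21)/1500 = 0.1793.
Expected DCO frequency = 0.2213 × 0.1793 ≈ 0.03968; observed = 21/1500 ≈ 0.01400.
Coefficient of coincidence = 0.01400/0.03968 ≈ 0.35; interference = 1 − 0.35 = 0.65.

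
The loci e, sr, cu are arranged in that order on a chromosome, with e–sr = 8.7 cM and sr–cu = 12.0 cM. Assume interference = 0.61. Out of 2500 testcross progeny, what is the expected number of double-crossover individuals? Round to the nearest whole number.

10

Map distances give recombination frequencies of 0.087 and 0.120 for the two intervals.
With interference 0.61 (so coincidence = 0.39), expected double-crossover frequency = 0.087 × 0.120 × 0.39 = 0.00407.
Expected number = 0.00407 × 2500 = 10.18 ≈ 10.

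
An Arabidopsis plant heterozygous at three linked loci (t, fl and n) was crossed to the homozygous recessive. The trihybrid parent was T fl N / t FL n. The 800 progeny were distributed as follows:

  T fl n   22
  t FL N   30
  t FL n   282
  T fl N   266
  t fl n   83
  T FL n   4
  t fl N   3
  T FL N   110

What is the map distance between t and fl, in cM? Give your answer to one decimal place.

The two rarest classes, t fl N and T FL n, are the double crossovers. Comparing them with the parentals, only the t allele has switched, so t is the middle locus and the order is fl – t – n.
Crossovers in the fl–t interval produce the single-crossover classes T FL N and t fl n (110 + 83 = 193) plus the double crossovers (7).
RF(fl–t) = (193 + 7) / 800 = 200/800 = 0.2500 → 25.0 cM.

25.0 cM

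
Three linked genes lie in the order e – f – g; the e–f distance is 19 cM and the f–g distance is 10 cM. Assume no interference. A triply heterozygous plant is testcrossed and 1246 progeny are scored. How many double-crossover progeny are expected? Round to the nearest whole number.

Map distances give recombination frequencies of 0.190 and 0.100 for the two intervals.
With no interference, expected double-crossover frequency = 0.190 × 0.100 = 0.01900.
Expected number = 0.01900 × 1246 = 23.67 ≈ 24.

24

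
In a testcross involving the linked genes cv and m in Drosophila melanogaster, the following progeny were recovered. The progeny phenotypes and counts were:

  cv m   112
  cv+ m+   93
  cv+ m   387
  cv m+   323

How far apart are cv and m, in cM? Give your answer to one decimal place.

The two most frequent classes, cv+ m (387) and cv m+ (323), are the parental types, so the F1 was cv+ m / cv m+.
The recombinant classes are cv+ m+ and cv m: 93 + 112 = 205.
Recombination frequency = 205/915 = 0.2240 ≈ 22.4%, i.e. 22.4 cM.

22.4 cM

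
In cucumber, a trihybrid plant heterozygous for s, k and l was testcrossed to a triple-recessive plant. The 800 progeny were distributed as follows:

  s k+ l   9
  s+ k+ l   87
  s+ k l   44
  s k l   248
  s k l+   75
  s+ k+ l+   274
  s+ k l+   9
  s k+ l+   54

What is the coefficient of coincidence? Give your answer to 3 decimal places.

0.690

The two most frequent reciprocal classes, s k l and s+ k+ l+, are the parental types, so the F1 was s k l / s+ k+ l+.
The two rarest classes, s k+ l and s+ k l+, are the double crossovers. Comparing them with the parentals, only the k allele has switched, so k is the middle locus and the order is l – k – s.
l–k: (162 + 18)/800 = 0.2250; k–s: (98 + 18)/800 = 0.1450.
Expected DCO frequency = 0.2250 × 0.1450 ≈ 0.03263; observed = 18/800 ≈ 0.02250.
Coefficient of coincidence = 0.02250/0.03263 ≈ 0.690.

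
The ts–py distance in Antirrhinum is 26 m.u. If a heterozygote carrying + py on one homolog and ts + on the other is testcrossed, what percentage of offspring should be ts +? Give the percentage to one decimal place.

A map distance of 26 m.u. corresponds to a recombination frequency of 0.260.
The F1 is + py / ts +, so ts + is a parental gamete class with expected frequency (1 − r)/2 = 0.740/2 = 0.3700.
That is 0.3700 = 37.0% of the progeny.

37.0%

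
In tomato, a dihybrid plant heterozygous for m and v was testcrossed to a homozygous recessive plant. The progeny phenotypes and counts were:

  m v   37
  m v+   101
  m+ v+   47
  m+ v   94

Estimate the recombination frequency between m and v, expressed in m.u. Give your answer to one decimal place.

30.1 m.u.

The two most frequent classes, m+ v (94) and m v+ (101), are the parental types, so the F1 was m+ v / m v+.
The recombinant classes are m+ v+ and m v: 47 + 37 = 84.
Recombination frequency = 84/279 = 0.3011 ≈ 30.1%, i.e. 30.1 m.u.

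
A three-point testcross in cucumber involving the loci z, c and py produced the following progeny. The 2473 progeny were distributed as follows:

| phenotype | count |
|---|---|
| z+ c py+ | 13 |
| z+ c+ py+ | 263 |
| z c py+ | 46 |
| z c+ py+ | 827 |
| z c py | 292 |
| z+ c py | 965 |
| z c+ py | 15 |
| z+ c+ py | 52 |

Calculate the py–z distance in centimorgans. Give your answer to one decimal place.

23.6 centimorgans

The two most frequent reciprocal classes, z+ c py and z c+ py+, are the parental types, so the F1 was z+ c py / z c+ py+.
The two rarest classes, z+ c py+ and z c+ py, are the double crossovers. Comparing them with the parentals, only the py allele has switched, so py is the middle locus and the order is z – py – c.
Crossovers in the z–py interval produce the single-crossover classes z c py and z+ c+ py+ (292 + 263 = 555) plus the double crossovers (28).
RF(z–py) = (555 + 28) / 2473 = 583/2473 = 0.2357 → 23.6 centimorgans.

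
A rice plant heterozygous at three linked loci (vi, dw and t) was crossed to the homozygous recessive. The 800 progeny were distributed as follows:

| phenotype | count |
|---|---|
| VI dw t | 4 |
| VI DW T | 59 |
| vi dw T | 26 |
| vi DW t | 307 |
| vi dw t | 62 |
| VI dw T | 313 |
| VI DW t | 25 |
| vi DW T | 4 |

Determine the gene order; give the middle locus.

The two most frequent reciprocal classes, VI dw T and vi DW t, are the parental types, so the F1 was VI dw T / vi DW t.
The two rarest classes, VI dw t and vi DW T, are the double crossovers. Comparing them with the parentals, only the t allele has switched, so t is the middle locus and the order is dw – t – vi.

t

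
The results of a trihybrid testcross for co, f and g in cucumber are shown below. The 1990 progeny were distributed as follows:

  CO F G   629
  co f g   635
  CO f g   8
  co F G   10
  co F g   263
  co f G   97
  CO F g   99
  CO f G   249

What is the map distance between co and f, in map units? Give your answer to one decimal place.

The two most frequent reciprocal classes, co f g and CO F G, are the parental types, so the F1 was co f g / CO F G.
The two rarest classes, CO f g and co F G, are the double crossovers. Comparing them with the parentals, only the co allele has switched, so co is the middle locus and the order is f – co – g.
Crossovers in the f–co interval produce the single-crossover classes co F g and CO f G (263 + 249 = 512) plus the double crossovers (18).
RF(f–co) = (512 + 18) / 1990 = 530/1990 = 0.2663 → 26.6 map units.

26.6 map units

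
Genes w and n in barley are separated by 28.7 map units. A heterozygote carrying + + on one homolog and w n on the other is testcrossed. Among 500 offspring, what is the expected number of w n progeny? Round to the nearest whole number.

A map distance of 28.7 map units corresponds to a recombination frequency of 0.287.
The F1 is + + / w n, so w n is a parental gamete class with expected frequency (1 − r)/2 = 0.713/2 = 0.3565.
Expected number = 0.3565 × 500 = 178.25 ≈ 178.

178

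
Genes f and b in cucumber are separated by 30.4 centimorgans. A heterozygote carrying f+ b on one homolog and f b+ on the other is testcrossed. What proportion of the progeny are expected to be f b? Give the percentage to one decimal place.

15.2%

A map distance of 30.4 centimorgans corresponds to a recombination frequency of 0.304.
The F1 is f+ b / f b+, so f b is a recombinant gamete class with expected frequency r/2 = 0.304/2 = 0.1520.
That is 0.1520 = 15.2% of the progeny.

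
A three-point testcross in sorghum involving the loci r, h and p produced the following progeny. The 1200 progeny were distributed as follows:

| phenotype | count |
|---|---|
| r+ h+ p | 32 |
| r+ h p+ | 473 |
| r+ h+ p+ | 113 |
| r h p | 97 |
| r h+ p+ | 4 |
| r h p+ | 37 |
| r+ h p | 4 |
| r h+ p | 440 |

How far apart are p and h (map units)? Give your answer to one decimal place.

The two most frequent reciprocal classes, r+ h p+ and r h+ p, are the parental types, so the F1 was r+ h p+ / r h+ p.
The two rarest classes, r+ h p and r h+ p+, are the double crossovers. Comparing them with the parentals, only the p allele has switched, so p is the middle locus and the order is r – p – h.
Crossovers in the p–h interval produce the single-crossover classes r+ h+ p+ and r h p (113 + 97 = 210) plus the double crossovers (8).
RF(p–h) = (210 + 8) / 1200 = 218/1200 = 0.1817 → 18.2 map units.

18.2 map units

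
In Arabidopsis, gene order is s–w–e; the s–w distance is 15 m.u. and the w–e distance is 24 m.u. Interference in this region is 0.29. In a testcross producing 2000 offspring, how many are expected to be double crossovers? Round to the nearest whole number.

51

Map distances give recombination frequencies of 0.150 and 0.240 for the two intervals.
With interference 0.29 (so coincidence = 0.71), expected double-crossover frequency = 0.150 × 0.240 × 0.71 = 0.02556.
Expected number = 0.02556 × 2000 = 51.12 ≈ 51.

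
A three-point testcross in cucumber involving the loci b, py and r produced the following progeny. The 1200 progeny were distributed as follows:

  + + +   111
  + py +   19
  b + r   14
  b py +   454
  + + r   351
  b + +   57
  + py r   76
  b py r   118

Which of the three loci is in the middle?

The two most frequent reciprocal classes, + + r and b py +, are the parental types, so the F1 was + + r / b py +.
The two rarest classes, b + r and + py +, are the double crossovers. Comparing them with the parentals, only the b allele has switched, so b is the middle locus and the order is r – b – py.

b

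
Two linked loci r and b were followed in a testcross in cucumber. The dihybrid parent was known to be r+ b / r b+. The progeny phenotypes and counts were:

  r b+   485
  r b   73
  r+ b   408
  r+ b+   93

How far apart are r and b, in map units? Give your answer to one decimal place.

15.7 map units

The recombinant classes are r+ b+ and r b: 93 + 73 = 166.
Recombination frequency = 166/1059 = 0.1568 ≈ 15.7%, i.e. 15.7 map units.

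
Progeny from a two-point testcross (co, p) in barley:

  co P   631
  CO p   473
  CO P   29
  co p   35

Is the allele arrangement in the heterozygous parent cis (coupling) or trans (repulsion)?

trans

The two most frequent classes are CO p (473) and co P (631); these are the parental (non-recombinant) types.
So the F1 carried CO p on one chromosome and co P on the other — the recessive alleles are on opposite chromosomes (trans / repulsion).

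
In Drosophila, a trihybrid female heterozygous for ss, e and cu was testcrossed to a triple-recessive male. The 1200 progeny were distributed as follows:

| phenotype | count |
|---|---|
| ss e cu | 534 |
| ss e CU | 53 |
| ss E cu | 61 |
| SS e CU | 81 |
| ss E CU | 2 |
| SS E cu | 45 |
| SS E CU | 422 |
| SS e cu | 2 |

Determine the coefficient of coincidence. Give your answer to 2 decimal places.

The two most frequent reciprocal classes, ss e cu and SS E CU, are the parental types, so the F1 was ss e cu / SS E CU.
The two rarest classes, SS e cu and ss E CU, are the double crossovers. Comparing them with the parentals, only the ss allele has switched, so ss is the middle locus and the order is e – ss – cu.
e–ss: (142 + 4)/1200 = 0.1217; ss–cu: (98 + 4)/1200 = 0.0850.
Expected DCO frequency = 0.1217 × 0.0850 ≈ 0.01034; observed = 4/1200 ≈ 0.00333.
Coefficient of coincidence = 0.00333/0.01034 ≈ 0.32.

0.32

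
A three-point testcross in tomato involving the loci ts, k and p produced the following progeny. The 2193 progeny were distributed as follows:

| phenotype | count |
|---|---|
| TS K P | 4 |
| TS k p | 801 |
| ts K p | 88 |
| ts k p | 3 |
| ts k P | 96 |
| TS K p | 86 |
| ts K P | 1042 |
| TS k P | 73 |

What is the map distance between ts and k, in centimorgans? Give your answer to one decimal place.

8.6 centimorgans

The two most frequent reciprocal classes, TS k p and ts K P, are the parental types, so the F1 was TS k p / ts K P.
The two rarest classes, ts k p and TS K P, are the double crossovers. Comparing them with the parentals, only the ts allele has switched, so ts is the middle locus and the order is k – ts – p.
Crossovers in the k–ts interval produce the single-crossover classes TS K p and ts k P (86 + 96 = 182) plus the double crossovers (7).
RF(k–ts) = (182 + 7) / 2193 = 189/2193 = 0.0862 → 8.6 centimorgans.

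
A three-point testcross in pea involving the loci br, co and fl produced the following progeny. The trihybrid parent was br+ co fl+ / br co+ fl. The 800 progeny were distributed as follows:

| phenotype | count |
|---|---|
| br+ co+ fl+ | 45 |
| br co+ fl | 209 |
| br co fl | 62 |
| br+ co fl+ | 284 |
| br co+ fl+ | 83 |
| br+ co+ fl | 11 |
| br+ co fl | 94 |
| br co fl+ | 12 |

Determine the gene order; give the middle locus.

The two rarest classes, br co fl+ and br+ co+ fl, are the double crossovers. Comparing them with the parentals, only the br allele has switched, so br is the middle locus and the order is co – br – fl.

br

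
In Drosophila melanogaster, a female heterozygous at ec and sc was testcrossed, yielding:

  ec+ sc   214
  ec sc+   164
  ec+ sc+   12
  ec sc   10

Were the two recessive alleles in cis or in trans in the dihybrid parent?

trans

The two most frequent classes are ec+ sc (214) and ec sc+ (164); these are the parental (non-recombinant) types.
So the F1 carried ec+ sc on one chromosome and ec sc+ on the other — the recessive alleles are on opposite chromosomes (trans / repulsion).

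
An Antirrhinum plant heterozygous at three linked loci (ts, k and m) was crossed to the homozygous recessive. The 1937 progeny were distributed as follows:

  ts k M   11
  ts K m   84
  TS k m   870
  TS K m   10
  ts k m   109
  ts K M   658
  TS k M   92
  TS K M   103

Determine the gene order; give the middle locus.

The two most frequent reciprocal classes, ts K M and TS k m, are the parental types, so the F1 was ts K M / TS k m.
The two rarest classes, ts k M and TS K m, are the double crossovers. Comparing them with the parentals, only the k allele has switched, so k is the middle locus and the order is ts – k – m.

k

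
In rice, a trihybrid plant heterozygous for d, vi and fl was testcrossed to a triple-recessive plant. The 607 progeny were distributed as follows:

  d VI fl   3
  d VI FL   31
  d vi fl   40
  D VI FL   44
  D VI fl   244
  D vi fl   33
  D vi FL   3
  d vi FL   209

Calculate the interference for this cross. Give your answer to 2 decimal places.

0.42

The two most frequent reciprocal classes, d vi FL and D VI fl, are the parental types, so the F1 was d vi FL / D VI fl.
The two rarest classes, D vi FL and d VI fl, are the double crossovers. Comparing them with the parentals, only the d allele has switched, so d is the middle locus and the order is fl – d – vi.
fl–d: (84 + 6)/607 = 0.1483; d–vi: (64 + 6)/607 = 0.1153.
Expected DCO frequency = 0.1483 × 0.1153 ≈ 0.01710; observed = 6/607 ≈ 0.00988.
Coefficient of coincidence = 0.00988/0.01710 ≈ 0.58; interference = 1 − 0.58 = 0.42.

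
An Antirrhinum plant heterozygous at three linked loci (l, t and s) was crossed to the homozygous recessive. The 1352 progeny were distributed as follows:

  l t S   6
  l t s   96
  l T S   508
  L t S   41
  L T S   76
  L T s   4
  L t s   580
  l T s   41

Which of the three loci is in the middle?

The two most frequent reciprocal classes, l T S and L t s, are the parental types, so the F1 was l T S / L t s.
The two rarest classes, l t S and L T s, are the double crossovers. Comparing them with the parentals, only the t allele has switched, so t is the middle locus and the order is l – t – s.

t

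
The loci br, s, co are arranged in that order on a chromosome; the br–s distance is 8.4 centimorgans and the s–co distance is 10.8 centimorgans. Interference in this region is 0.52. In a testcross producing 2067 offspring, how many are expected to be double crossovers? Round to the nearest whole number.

Map distances give recombination frequencies of 0.084 and 0.108 for the two intervals.
With interference 0.52 (so coincidence = 0.48), expected double-crossover frequency = 0.084 × 0.108 × 0.48 = 0.00435.
Expected number = 0.00435 × 2067 = 9.00 ≈ 9.

9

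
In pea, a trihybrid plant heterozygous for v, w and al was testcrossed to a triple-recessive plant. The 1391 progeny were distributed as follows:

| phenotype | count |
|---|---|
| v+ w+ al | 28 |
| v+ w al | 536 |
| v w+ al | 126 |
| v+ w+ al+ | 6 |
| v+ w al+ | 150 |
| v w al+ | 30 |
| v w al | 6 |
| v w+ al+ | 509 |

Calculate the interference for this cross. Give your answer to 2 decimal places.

0.17

The two most frequent reciprocal classes, v w+ al+ and v+ w al, are the parental types, so the F1 was v w+ al+ / v+ w al.
The two rarest classes, v+ w+ al+ and v w al, are the double crossovers. Comparing them with the parentals, only the v allele has switched, so v is the middle locus and the order is al – v – w.
al–v: (276 + 12)/1391 = 0.2070; v–w: (58 + 12)/1391 = 0.0503.
Expected DCO frequency = 0.2070 × 0.0503 ≈ 0.01041; observed = 12/1391 ≈ 0.00863.
Coefficient of coincidence = 0.00863/0.01041 ≈ 0.83; interference = 1 − 0.83 = 0.17.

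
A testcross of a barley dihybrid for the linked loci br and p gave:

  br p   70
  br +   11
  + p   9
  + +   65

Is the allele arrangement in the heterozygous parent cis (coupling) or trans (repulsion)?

cis

The two most frequent classes are + + (65) and br p (70); these are the parental (non-recombinant) types.
So the F1 carried + + on one chromosome and br p on the other — the recessive alleles are on the same chromosome (cis / coupling).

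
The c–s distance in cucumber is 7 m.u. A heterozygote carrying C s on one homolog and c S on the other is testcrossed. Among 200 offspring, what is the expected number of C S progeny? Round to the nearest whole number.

7

A map distance of 7 m.u. corresponds to a recombination frequency of 0.070.
The F1 is C s / c S, so C S is a recombinant gamete class with expected frequency r/2 = 0.070/2 = 0.0350.
Expected number = 0.0350 × 200 = 7.00 ≈ 7.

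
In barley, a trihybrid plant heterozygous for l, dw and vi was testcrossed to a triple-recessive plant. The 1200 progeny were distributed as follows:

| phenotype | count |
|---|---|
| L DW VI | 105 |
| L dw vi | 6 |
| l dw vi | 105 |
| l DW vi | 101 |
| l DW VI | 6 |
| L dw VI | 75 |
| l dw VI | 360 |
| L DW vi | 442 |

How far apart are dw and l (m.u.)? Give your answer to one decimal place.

The two most frequent reciprocal classes, L DW vi and l dw VI, are the parental types, so the F1 was L DW vi / l dw VI.
The two rarest classes, L dw vi and l DW VI, are the double crossovers. Comparing them with the parentals, only the dw allele has switched, so dw is the middle locus and the order is l – dw – vi.
Crossovers in the l–dw interval produce the single-crossover classes l DW vi and L dw VI (101 + 75 = 176) plus the double crossovers (12).
RF(l–dw) = (176 + 12) / 1200 = 188/1200 = 0.1567 → 15.7 m.u.

15.7 m.u.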